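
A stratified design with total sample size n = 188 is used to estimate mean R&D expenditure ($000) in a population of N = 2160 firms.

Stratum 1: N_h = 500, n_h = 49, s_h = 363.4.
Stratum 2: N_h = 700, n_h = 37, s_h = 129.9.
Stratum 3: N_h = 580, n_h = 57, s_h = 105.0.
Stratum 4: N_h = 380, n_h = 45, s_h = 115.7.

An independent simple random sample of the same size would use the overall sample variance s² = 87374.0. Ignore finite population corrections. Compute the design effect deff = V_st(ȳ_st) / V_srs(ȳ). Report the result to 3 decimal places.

V̂(ȳ_st) = Σ W_h² s_h²/n_h, with W_h = N_h/N and N = 2160:
  stratum 1: (500/2160)²·363.4²/49 = 144.413
  stratum 2: (700/2160)²·129.9²/37 = 47.8967
  stratum 3: (580/2160)²·105.0²/57 = 13.9461
  stratum 4: (380/2160)²·115.7²/45 = 9.20691
V_st = 215.463
V_srs = s²/n = 87374.0/188 = 464.755
deff = V_st / V_srs = 215.463/464.755 = 0.4636

deff ≈ 0.464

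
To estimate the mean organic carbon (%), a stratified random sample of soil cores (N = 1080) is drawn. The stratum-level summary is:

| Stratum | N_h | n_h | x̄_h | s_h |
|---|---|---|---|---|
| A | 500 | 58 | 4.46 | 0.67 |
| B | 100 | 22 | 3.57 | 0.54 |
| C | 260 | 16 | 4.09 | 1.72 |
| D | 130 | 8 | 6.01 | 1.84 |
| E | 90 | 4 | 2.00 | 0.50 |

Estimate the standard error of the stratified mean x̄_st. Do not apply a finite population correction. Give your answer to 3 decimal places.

SE(x̄_st) ≈ 0.138

V̂(x̄_st) = Σ W_h² s_h²/n_h, with W_h = N_h/N and N = 1080:
  stratum A: (500/1080)²·0.67²/58 = 0.00165888
  stratum B: (100/1080)²·0.54²/22 = 0.000113636
  stratum C: (260/1080)²·1.72²/16 = 0.0107161
  stratum D: (130/1080)²·1.84²/8 = 0.00613176
  stratum E: (90/1080)²·0.50²/4 = 0.000434028
V̂(x̄_st) = 0.0190544
SE(x̄_st) = √0.0190544 = 0.138038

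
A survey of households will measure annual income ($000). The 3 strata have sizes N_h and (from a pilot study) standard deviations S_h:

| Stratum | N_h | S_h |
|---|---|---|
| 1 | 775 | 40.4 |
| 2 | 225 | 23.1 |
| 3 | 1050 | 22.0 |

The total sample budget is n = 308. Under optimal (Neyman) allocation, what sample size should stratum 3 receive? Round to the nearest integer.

Neyman allocation: n_h = n · N_h S_h / Σ N_i S_i, with n = 308.
  stratum 1: N_h·S_h = 775·40.4 = 31310.00
  stratum 2: N_h·S_h = 225·23.1 = 5197.50
  stratum 3: N_h·S_h = 1050·22.0 = 23100.00
Σ N_h S_h = 59607.50
n for stratum 3 = 308·23100.00/59607.50 = 119.361 → 119

119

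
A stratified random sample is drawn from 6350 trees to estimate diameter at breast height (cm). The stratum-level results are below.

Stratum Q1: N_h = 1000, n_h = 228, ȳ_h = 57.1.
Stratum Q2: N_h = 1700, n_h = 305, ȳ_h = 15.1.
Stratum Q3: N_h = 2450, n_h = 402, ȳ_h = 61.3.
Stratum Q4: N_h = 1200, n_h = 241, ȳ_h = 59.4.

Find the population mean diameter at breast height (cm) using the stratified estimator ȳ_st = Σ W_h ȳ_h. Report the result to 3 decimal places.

ȳ_st ≈ 47.911

N = Σ N_h = 6350. Stratum weights W_h = N_h/N.
ȳ_st = (1000·57.1 + 1700·15.1 + 2450·61.3 + 1200·59.4) / 6350 = 47.91102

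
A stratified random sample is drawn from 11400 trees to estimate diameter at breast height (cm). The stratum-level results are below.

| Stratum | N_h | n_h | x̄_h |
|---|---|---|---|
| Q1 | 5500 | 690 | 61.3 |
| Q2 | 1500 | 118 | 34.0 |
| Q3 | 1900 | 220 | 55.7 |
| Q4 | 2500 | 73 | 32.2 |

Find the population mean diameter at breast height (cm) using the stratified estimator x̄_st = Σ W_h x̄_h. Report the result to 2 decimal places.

N = Σ N_h = 11400. Stratum weights W_h = N_h/N.
x̄_st = (5500·61.3 + 1500·34.0 + 1900·55.7 + 2500·32.2) / 11400 = 50.3930

x̄_st ≈ 50.39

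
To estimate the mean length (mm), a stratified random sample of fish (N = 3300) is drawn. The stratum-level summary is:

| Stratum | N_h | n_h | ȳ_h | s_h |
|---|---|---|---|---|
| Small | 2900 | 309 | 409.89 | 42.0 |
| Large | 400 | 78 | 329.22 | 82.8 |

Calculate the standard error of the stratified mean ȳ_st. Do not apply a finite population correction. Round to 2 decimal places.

SE(ȳ_st) ≈ 2.39

V̂(ȳ_st) = Σ W_h² s_h²/n_h, with W_h = N_h/N and N = 3300:
  stratum Small: (2900/3300)²·42.0²/309 = 4.40868
  stratum Large: (400/3300)²·82.8²/78 = 1.29139
V̂(ȳ_st) = 5.70007
SE(ȳ_st) = √5.70007 = 2.38748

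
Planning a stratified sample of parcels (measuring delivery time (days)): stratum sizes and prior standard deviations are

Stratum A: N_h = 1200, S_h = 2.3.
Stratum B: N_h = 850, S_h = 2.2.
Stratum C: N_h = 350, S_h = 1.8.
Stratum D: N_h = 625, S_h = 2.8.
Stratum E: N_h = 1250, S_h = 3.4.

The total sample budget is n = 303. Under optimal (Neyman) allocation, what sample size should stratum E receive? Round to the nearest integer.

114

Neyman allocation: n_h = n · N_h S_h / Σ N_i S_i, with n = 303.
  stratum A: N_h·S_h = 1200·2.3 = 2760.00
  stratum B: N_h·S_h = 850·2.2 = 1870.00
  stratum C: N_h·S_h = 350·1.8 = 630.00
  stratum D: N_h·S_h = 625·2.8 = 1750.00
  stratum E: N_h·S_h = 1250·3.4 = 4250.00
Σ N_h S_h = 11260.00
n for stratum E = 303·4250.00/11260.00 = 114.365 → 114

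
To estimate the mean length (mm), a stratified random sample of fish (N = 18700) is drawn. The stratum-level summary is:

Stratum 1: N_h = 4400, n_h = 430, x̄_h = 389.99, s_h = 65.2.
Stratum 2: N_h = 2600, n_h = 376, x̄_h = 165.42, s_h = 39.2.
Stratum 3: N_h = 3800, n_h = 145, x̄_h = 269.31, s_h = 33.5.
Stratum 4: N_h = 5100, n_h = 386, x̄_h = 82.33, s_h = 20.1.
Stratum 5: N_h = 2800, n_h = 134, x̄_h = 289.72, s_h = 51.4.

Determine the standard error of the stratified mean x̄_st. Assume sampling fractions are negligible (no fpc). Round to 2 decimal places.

V̂(x̄_st) = Σ W_h² s_h²/n_h, with W_h = N_h/N and N = 18700:
  stratum 1: (4400/18700)²·65.2²/430 = 0.54733
  stratum 2: (2600/18700)²·39.2²/376 = 0.0790038
  stratum 3: (3800/18700)²·33.5²/145 = 0.319599
  stratum 4: (5100/18700)²·20.1²/386 = 0.0778506
  stratum 5: (2800/18700)²·51.4²/134 = 0.442033
V̂(x̄_st) = 1.46582
SE(x̄_st) = √1.46582 = 1.21071

SE(x̄_st) ≈ 1.21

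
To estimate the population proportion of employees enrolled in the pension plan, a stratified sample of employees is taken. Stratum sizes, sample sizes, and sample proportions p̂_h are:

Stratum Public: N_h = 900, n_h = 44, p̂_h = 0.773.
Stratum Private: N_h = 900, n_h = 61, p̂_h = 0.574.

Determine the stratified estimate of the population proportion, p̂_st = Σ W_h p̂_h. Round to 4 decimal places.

p̂_st ≈ 0.6735

N = 1800; stratum weights W_h = N_h/N.
p̂_st = Σ W_h p̂_h = (900·0.773 + 900·0.574)/1800 = 0.67350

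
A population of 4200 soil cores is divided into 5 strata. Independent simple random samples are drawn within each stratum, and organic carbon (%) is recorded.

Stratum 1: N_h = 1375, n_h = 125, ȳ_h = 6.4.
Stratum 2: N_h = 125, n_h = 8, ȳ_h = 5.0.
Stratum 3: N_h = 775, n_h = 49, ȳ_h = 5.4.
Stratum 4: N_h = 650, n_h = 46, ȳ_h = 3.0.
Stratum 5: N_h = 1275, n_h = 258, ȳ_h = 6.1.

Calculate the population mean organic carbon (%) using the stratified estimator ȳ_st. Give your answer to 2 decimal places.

N = Σ N_h = 4200. Stratum weights W_h = N_h/N.
ȳ_st = (1375·6.4 + 125·5.0 + 775·5.4 + 650·3.0 + 1275·6.1) / 4200 = 5.5565

ȳ_st ≈ 5.56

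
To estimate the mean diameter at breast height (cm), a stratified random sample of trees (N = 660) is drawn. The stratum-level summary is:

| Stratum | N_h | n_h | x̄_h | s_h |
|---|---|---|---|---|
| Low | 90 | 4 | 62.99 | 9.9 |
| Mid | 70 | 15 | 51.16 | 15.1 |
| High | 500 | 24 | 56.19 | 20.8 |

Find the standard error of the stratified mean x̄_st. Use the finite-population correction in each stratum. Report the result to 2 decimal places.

SE(x̄_st) ≈ 3.23

V̂(x̄_st) = Σ W_h² (1 − n_h/N_h) s_h²/n_h, with W_h = N_h/N and N = 660:
  stratum Low: (90/660)²·(1 − 4/90)·9.9²/4 = 0.435375
  stratum Mid: (70/660)²·(1 − 15/70)·15.1²/15 = 0.134349
  stratum High: (500/660)²·(1 − 24/500)·20.8²/24 = 9.84928
V̂(x̄_st) = 10.419
SE(x̄_st) = √10.419 = 3.22785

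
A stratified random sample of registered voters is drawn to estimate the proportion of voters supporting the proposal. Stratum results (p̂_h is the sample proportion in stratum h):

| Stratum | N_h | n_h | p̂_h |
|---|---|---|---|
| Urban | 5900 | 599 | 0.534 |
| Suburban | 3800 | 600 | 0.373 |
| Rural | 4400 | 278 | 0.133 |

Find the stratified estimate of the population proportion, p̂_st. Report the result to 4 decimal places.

p̂_st ≈ 0.3655

N = 14100; stratum weights W_h = N_h/N.
p̂_st = Σ W_h p̂_h = (5900·0.534 + 3800·0.373 + 4400·0.133)/14100 = 0.36548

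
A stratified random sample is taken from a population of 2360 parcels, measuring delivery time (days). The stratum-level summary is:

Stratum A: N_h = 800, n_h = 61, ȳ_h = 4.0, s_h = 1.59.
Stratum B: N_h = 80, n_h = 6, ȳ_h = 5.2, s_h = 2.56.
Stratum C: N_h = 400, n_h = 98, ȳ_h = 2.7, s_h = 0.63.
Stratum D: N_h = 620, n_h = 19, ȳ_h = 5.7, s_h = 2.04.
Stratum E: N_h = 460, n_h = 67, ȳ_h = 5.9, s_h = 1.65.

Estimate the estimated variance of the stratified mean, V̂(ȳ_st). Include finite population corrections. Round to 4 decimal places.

V̂(ȳ_st) = Σ W_h² (1 − n_h/N_h) s_h²/n_h, with W_h = N_h/N and N = 2360:
  stratum A: (800/2360)²·(1 − 61/800)·1.59²/61 = 0.00439921
  stratum B: (80/2360)²·(1 − 6/80)·2.56²/6 = 0.00116098
  stratum C: (400/2360)²·(1 − 98/400)·0.63²/98 = 8.78411e-05
  stratum D: (620/2360)²·(1 − 19/620)·2.04²/19 = 0.0146538
  stratum E: (460/2360)²·(1 − 67/460)·1.65²/67 = 0.00131892
V̂(ȳ_st) = 0.0216207

V̂(ȳ_st) ≈ 0.0216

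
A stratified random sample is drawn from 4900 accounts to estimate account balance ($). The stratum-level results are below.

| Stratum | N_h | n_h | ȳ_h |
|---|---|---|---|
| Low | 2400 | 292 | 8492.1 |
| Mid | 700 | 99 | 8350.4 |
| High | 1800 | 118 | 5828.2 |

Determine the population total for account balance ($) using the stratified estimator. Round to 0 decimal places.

τ̂_st ≈ 36717080

τ̂_st = Σ N_h ȳ_h = 2400·8492.1 + 700·8350.4 + 1800·5828.2 = 36717080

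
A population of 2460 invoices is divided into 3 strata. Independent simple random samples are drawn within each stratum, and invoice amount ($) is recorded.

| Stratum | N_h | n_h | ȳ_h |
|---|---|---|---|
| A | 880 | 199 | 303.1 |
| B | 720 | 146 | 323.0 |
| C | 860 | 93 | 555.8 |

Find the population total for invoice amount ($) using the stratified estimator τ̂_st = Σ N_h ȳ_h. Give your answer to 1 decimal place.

τ̂_st ≈ 977276.0

τ̂_st = Σ N_h ȳ_h = 880·303.1 + 720·323.0 + 860·555.8 = 977276.0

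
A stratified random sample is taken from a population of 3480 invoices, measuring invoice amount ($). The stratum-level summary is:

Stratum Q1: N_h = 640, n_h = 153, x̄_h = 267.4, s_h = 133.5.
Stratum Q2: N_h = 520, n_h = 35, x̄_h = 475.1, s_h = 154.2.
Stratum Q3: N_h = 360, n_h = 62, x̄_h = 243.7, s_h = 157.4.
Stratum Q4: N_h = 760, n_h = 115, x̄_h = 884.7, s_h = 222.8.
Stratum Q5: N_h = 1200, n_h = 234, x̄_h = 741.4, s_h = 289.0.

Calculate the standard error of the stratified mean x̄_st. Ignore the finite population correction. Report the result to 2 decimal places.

V̂(x̄_st) = Σ W_h² s_h²/n_h, with W_h = N_h/N and N = 3480:
  stratum Q1: (640/3480)²·133.5²/153 = 3.93979
  stratum Q2: (520/3480)²·154.2²/35 = 15.1687
  stratum Q3: (360/3480)²·157.4²/62 = 4.27626
  stratum Q4: (760/3480)²·222.8²/115 = 20.5874
  stratum Q5: (1200/3480)²·289.0²/234 = 42.4408
V̂(x̄_st) = 86.413
SE(x̄_st) = √86.413 = 9.29586

SE(x̄_st) ≈ 9.30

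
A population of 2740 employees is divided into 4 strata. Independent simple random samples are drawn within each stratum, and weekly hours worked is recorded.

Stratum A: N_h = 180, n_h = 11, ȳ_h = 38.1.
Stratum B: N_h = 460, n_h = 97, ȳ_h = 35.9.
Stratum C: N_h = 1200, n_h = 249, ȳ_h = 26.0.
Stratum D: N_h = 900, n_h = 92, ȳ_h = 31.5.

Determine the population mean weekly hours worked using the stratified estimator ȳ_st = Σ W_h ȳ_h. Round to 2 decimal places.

N = Σ N_h = 2740. Stratum weights W_h = N_h/N.
ȳ_st = (180·38.1 + 460·35.9 + 1200·26.0 + 900·31.5) / 2740 = 30.2635

ȳ_st ≈ 30.26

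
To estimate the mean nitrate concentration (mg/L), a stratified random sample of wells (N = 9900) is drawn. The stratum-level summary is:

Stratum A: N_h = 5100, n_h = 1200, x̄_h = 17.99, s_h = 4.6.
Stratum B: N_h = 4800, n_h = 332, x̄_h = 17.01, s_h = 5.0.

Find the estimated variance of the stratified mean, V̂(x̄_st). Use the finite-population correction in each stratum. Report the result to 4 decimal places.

V̂(x̄_st) = Σ W_h² (1 − n_h/N_h) s_h²/n_h, with W_h = N_h/N and N = 9900:
  stratum A: (5100/9900)²·(1 − 1200/5100)·4.6²/1200 = 0.00357848
  stratum B: (4800/9900)²·(1 − 332/4800)·5.0²/332 = 0.0164773
V̂(x̄_st) = 0.0200558

V̂(x̄_st) ≈ 0.0201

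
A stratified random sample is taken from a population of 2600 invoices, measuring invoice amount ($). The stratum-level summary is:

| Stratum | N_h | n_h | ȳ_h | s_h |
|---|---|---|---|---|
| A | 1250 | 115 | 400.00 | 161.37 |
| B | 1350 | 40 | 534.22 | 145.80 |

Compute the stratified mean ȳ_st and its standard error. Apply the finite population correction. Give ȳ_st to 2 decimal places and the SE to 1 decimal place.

ȳ_st = Σ W_h ȳ_h = (1250·400.00 + 1350·534.22)/2600 = 469.69115
V̂(ȳ_st) = Σ W_h² (1 − n_h/N_h) s_h²/n_h, with W_h = N_h/N and N = 2600:
  stratum A: (1250/2600)²·(1 − 115/1250)·161.37²/115 = 47.5233
  stratum B: (1350/2600)²·(1 − 40/1350)·145.80²/40 = 139.032
V̂(ȳ_st) = 186.555
SE(ȳ_st) = √186.555 = 13.6585

ȳ_st ≈ 469.69, SE ≈ 13.7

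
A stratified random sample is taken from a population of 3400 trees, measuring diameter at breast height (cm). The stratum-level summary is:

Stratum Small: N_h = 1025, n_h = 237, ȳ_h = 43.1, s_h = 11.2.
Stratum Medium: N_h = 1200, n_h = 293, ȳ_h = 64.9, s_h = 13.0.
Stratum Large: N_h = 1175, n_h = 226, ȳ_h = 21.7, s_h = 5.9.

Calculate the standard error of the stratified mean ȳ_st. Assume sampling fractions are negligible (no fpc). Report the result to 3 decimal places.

SE(ȳ_st) ≈ 0.372

V̂(ȳ_st) = Σ W_h² s_h²/n_h, with W_h = N_h/N and N = 3400:
  stratum Small: (1025/3400)²·11.2²/237 = 0.0481036
  stratum Medium: (1200/3400)²·13.0²/293 = 0.0718495
  stratum Large: (1175/3400)²·5.9²/226 = 0.0183956
V̂(ȳ_st) = 0.138349
SE(ȳ_st) = √0.138349 = 0.371953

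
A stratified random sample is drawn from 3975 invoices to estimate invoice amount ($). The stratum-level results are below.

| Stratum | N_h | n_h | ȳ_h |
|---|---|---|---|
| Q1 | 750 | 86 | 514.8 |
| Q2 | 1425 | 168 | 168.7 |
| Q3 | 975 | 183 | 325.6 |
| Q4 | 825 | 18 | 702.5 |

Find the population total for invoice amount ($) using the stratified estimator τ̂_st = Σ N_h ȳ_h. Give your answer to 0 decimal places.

τ̂_st ≈ 1523520

τ̂_st = Σ N_h ȳ_h = 750·514.8 + 1425·168.7 + 975·325.6 + 825·702.5 = 1523520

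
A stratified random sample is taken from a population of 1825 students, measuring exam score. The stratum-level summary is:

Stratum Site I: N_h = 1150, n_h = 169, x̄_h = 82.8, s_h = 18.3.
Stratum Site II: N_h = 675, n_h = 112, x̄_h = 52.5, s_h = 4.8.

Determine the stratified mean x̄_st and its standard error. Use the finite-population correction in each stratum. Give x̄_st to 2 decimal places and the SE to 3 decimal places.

x̄_st = Σ W_h x̄_h = (1150·82.8 + 675·52.5)/1825 = 71.59315
V̂(x̄_st) = Σ W_h² (1 − n_h/N_h) s_h²/n_h, with W_h = N_h/N and N = 1825:
  stratum Site I: (1150/1825)²·(1 − 169/1150)·18.3²/169 = 0.671207
  stratum Site II: (675/1825)²·(1 − 112/675)·4.8²/112 = 0.023472
V̂(x̄_st) = 0.694679
SE(x̄_st) = √0.694679 = 0.833474

x̄_st ≈ 71.59, SE ≈ 0.833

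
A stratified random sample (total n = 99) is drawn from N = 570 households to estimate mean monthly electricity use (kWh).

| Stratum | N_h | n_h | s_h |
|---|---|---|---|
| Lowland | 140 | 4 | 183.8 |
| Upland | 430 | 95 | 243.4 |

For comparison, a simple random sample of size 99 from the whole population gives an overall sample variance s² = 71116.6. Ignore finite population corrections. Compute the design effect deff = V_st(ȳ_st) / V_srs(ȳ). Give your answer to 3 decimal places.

V̂(ȳ_st) = Σ W_h² s_h²/n_h, with W_h = N_h/N and N = 570:
  stratum Lowland: (140/570)²·183.8²/4 = 509.492
  stratum Upland: (430/570)²·243.4²/95 = 354.899
V_st = 864.391
V_srs = s²/n = 71116.6/99 = 718.349
deff = V_st / V_srs = 864.391/718.349 = 1.2033

deff ≈ 1.203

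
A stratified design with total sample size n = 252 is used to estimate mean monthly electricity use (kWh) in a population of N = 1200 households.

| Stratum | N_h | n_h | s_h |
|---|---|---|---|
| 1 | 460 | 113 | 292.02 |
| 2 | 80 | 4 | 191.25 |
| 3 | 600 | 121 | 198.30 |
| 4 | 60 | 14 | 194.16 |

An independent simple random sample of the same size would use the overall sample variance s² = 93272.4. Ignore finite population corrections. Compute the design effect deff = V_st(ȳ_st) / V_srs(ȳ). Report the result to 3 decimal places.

V̂(ȳ_st) = Σ W_h² s_h²/n_h, with W_h = N_h/N and N = 1200:
  stratum 1: (460/1200)²·292.02²/113 = 110.892
  stratum 2: (80/1200)²·191.25²/4 = 40.6406
  stratum 3: (600/1200)²·198.30²/121 = 81.2456
  stratum 4: (60/1200)²·194.16²/14 = 6.7318
V_st = 239.51
V_srs = s²/n = 93272.4/252 = 370.129
deff = V_st / V_srs = 239.51/370.129 = 0.6471

deff ≈ 0.647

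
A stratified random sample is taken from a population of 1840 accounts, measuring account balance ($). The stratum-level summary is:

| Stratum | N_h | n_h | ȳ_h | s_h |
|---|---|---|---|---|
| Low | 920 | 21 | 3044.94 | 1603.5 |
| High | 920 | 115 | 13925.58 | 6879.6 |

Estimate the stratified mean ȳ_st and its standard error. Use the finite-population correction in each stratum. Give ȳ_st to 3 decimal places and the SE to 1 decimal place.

ȳ_st ≈ 8485.260, SE ≈ 346.3

ȳ_st = Σ W_h ȳ_h = (920·3044.94 + 920·13925.58)/1840 = 8485.26000
V̂(ȳ_st) = Σ W_h² (1 − n_h/N_h) s_h²/n_h, with W_h = N_h/N and N = 1840:
  stratum Low: (920/1840)²·(1 − 21/920)·1603.5²/21 = 29911
  stratum High: (920/1840)²·(1 − 115/920)·6879.6²/115 = 90027.8
V̂(ȳ_st) = 119939
SE(ȳ_st) = √119939 = 346.322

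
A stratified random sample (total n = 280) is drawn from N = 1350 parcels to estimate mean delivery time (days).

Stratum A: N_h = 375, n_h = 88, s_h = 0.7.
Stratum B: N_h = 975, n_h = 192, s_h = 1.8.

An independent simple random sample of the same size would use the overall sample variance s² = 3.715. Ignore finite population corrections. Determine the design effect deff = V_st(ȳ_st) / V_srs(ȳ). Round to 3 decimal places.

deff ≈ 0.696

V̂(ȳ_st) = Σ W_h² s_h²/n_h, with W_h = N_h/N and N = 1350:
  stratum A: (375/1350)²·0.7²/88 = 0.000429644
  stratum B: (975/1350)²·1.8²/192 = 0.00880208
V_st = 0.00923173
V_srs = s²/n = 3.715/280 = 0.0132679
deff = V_st / V_srs = 0.00923173/0.0132679 = 0.6958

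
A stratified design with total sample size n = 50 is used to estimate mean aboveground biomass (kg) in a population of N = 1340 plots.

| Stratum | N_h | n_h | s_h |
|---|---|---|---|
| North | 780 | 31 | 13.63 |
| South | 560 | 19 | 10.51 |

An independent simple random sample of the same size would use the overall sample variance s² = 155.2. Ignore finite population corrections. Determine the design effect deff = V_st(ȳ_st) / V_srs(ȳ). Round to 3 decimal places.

V̂(ȳ_st) = Σ W_h² s_h²/n_h, with W_h = N_h/N and N = 1340:
  stratum North: (780/1340)²·13.63²/31 = 2.03053
  stratum South: (560/1340)²·10.51²/19 = 1.01536
V_st = 3.04589
V_srs = s²/n = 155.2/50 = 3.104
deff = V_st / V_srs = 3.04589/3.104 = 0.9813

deff ≈ 0.981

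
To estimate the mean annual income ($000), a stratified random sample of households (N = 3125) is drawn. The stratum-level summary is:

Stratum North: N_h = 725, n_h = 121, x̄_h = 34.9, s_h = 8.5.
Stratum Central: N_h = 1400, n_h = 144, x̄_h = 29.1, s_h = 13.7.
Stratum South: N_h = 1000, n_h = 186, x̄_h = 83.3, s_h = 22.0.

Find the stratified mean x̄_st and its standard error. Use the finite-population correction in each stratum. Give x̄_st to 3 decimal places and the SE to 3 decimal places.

x̄_st ≈ 47.790, SE ≈ 0.692

x̄_st = Σ W_h x̄_h = (725·34.9 + 1400·29.1 + 1000·83.3)/3125 = 47.78960
V̂(x̄_st) = Σ W_h² (1 − n_h/N_h) s_h²/n_h, with W_h = N_h/N and N = 3125:
  stratum North: (725/3125)²·(1 − 121/725)·8.5²/121 = 0.0267749
  stratum Central: (1400/3125)²·(1 − 144/1400)·13.7²/144 = 0.234691
  stratum South: (1000/3125)²·(1 − 186/1000)·22.0²/186 = 0.216899
V̂(x̄_st) = 0.478364
SE(x̄_st) = √0.478364 = 0.691639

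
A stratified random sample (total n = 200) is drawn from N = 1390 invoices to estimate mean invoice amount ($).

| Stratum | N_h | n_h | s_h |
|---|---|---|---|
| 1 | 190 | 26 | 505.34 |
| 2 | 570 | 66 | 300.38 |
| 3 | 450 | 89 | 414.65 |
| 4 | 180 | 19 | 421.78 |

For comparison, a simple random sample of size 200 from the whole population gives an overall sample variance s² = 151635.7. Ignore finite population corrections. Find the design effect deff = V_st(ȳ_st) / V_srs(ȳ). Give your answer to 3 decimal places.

deff ≈ 1.019

V̂(ȳ_st) = Σ W_h² s_h²/n_h, with W_h = N_h/N and N = 1390:
  stratum 1: (190/1390)²·505.34²/26 = 183.515
  stratum 2: (570/1390)²·300.38²/66 = 229.889
  stratum 3: (450/1390)²·414.65²/89 = 202.474
  stratum 4: (180/1390)²·421.78²/19 = 157.012
V_st = 772.89
V_srs = s²/n = 151635.7/200 = 758.179
deff = V_st / V_srs = 772.89/758.179 = 1.0194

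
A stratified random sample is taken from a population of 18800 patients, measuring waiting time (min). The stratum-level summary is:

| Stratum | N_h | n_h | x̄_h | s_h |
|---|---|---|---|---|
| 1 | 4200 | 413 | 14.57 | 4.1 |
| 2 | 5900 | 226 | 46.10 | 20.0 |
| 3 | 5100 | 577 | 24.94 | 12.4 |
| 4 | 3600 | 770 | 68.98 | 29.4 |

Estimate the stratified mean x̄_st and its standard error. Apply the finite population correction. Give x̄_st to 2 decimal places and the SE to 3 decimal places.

x̄_st = Σ W_h x̄_h = (4200·14.57 + 5900·46.10 + 5100·24.94 + 3600·68.98)/18800 = 37.69713
V̂(x̄_st) = Σ W_h² (1 − n_h/N_h) s_h²/n_h, with W_h = N_h/N and N = 18800:
  stratum 1: (4200/18800)²·(1 − 413/4200)·4.1²/413 = 0.00183167
  stratum 2: (5900/18800)²·(1 − 226/5900)·20.0²/226 = 0.16764
  stratum 3: (5100/18800)²·(1 − 577/5100)·12.4²/577 = 0.017392
  stratum 4: (3600/18800)²·(1 − 770/3600)·29.4²/770 = 0.0323577
V̂(x̄_st) = 0.219221
SE(x̄_st) = √0.219221 = 0.468211

x̄_st ≈ 37.70, SE ≈ 0.468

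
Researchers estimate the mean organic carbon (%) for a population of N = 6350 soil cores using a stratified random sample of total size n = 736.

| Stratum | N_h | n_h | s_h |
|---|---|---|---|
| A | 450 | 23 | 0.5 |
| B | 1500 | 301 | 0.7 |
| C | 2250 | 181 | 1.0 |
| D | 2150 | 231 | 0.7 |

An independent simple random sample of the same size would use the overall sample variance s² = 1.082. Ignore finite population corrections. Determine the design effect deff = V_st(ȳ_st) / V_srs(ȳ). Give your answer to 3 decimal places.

deff ≈ 0.736

V̂(ȳ_st) = Σ W_h² s_h²/n_h, with W_h = N_h/N and N = 6350:
  stratum A: (450/6350)²·0.5²/23 = 5.45871e-05
  stratum B: (1500/6350)²·0.7²/301 = 9.08374e-05
  stratum C: (2250/6350)²·1.0²/181 = 0.000693648
  stratum D: (2150/6350)²·0.7²/231 = 0.000243172
V_st = 0.00108224
V_srs = s²/n = 1.082/736 = 0.00147011
deff = V_st / V_srs = 0.00108224/0.00147011 = 0.7362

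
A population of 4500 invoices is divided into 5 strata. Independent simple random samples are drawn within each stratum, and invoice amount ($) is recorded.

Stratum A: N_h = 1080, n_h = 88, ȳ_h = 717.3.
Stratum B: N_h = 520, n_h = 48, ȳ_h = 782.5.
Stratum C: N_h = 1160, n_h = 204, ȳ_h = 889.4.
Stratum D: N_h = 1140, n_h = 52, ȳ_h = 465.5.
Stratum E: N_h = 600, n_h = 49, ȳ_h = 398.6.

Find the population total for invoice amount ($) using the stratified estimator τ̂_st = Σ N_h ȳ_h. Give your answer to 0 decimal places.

τ̂_st = Σ N_h ȳ_h = 1080·717.3 + 520·782.5 + 1160·889.4 + 1140·465.5 + 600·398.6 = 2983118

τ̂_st ≈ 2983118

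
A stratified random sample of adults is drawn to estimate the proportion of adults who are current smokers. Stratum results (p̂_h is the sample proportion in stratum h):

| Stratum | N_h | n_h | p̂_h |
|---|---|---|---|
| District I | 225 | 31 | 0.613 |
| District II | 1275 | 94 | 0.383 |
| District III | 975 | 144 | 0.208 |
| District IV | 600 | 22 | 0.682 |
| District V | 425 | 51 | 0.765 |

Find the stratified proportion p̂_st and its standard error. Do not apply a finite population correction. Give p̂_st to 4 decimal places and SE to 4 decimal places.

N = 3500; stratum weights W_h = N_h/N.
p̂_st = Σ W_h p̂_h = (225·0.613 + 1275·0.383 + 975·0.208 + 600·0.682 + 425·0.765)/3500 = 0.44668
V̂(p̂_st) = Σ W_h² p̂_h(1−p̂_h)/(n_h−1):
  stratum District I: (225/3500)²·0.613·0.387/30 = 3.26798e-05
  stratum District II: (1275/3500)²·0.383·0.617/93 = 0.000337198
  stratum District III: (975/3500)²·0.208·0.792/143 = 8.93976e-05
  stratum District IV: (600/3500)²·0.682·0.318/21 = 0.0003035
  stratum District V: (425/3500)²·0.765·0.235/50 = 5.30153e-05
V̂(p̂_st) = 0.000815791; SE = √V̂ = 0.0285621

p̂_st ≈ 0.4467, SE ≈ 0.0286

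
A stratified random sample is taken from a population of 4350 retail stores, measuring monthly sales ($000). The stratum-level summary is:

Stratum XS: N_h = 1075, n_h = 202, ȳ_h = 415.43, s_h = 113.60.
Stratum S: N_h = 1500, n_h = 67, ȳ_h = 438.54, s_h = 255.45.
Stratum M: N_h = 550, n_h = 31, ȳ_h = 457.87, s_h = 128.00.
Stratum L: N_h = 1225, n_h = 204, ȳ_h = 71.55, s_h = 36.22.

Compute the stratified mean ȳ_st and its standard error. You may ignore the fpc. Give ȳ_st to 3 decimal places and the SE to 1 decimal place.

ȳ_st ≈ 331.925, SE ≈ 11.3

ȳ_st = Σ W_h ȳ_h = (1075·415.43 + 1500·438.54 + 550·457.87 + 1225·71.55)/4350 = 331.92517
V̂(ȳ_st) = Σ W_h² s_h²/n_h, with W_h = N_h/N and N = 4350:
  stratum XS: (1075/4350)²·113.60²/202 = 3.90161
  stratum S: (1500/4350)²·255.45²/67 = 115.809
  stratum M: (550/4350)²·128.00²/31 = 8.449
  stratum L: (1225/4350)²·36.22²/204 = 0.509989
V̂(ȳ_st) = 128.669
SE(ȳ_st) = √128.669 = 11.3432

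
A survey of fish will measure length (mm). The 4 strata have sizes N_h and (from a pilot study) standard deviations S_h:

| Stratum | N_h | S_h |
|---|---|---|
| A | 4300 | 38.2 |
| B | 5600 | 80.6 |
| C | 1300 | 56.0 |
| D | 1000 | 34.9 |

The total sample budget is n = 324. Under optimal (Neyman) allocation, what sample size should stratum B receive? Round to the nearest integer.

202

Neyman allocation: n_h = n · N_h S_h / Σ N_i S_i, with n = 324.
  stratum A: N_h·S_h = 4300·38.2 = 164260.00
  stratum B: N_h·S_h = 5600·80.6 = 451360.00
  stratum C: N_h·S_h = 1300·56.0 = 72800.00
  stratum D: N_h·S_h = 1000·34.9 = 34900.00
Σ N_h S_h = 723320.00
n for stratum B = 324·451360.00/723320.00 = 202.180 → 202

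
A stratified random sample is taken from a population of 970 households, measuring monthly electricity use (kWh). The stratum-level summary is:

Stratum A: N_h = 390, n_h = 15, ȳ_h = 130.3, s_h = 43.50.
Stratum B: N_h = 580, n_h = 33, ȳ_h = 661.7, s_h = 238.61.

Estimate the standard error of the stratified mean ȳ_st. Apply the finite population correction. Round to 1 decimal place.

SE(ȳ_st) ≈ 24.5

V̂(ȳ_st) = Σ W_h² (1 − n_h/N_h) s_h²/n_h, with W_h = N_h/N and N = 970:
  stratum A: (390/970)²·(1 − 15/390)·43.50²/15 = 19.6083
  stratum B: (580/970)²·(1 − 33/580)·238.61²/33 = 581.748
V̂(ȳ_st) = 601.357
SE(ȳ_st) = √601.357 = 24.5226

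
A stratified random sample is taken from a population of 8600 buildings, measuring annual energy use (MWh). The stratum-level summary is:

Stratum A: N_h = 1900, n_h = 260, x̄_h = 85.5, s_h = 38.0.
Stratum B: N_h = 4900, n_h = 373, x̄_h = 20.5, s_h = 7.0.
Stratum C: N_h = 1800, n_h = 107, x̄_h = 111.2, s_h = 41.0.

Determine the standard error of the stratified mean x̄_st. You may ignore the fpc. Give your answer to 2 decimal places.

SE(x̄_st) ≈ 1.00

V̂(x̄_st) = Σ W_h² s_h²/n_h, with W_h = N_h/N and N = 8600:
  stratum A: (1900/8600)²·38.0²/260 = 0.271084
  stratum B: (4900/8600)²·7.0²/373 = 0.0426464
  stratum C: (1800/8600)²·41.0²/107 = 0.688228
V̂(x̄_st) = 1.00196
SE(x̄_st) = √1.00196 = 1.00098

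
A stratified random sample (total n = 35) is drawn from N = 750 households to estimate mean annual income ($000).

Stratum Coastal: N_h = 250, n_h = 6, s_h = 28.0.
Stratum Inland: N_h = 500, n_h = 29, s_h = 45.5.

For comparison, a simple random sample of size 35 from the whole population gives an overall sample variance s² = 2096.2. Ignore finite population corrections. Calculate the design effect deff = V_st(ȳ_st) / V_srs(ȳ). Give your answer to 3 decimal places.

deff ≈ 0.772

V̂(ȳ_st) = Σ W_h² s_h²/n_h, with W_h = N_h/N and N = 750:
  stratum Coastal: (250/750)²·28.0²/6 = 14.5185
  stratum Inland: (500/750)²·45.5²/29 = 31.728
V_st = 46.2465
V_srs = s²/n = 2096.2/35 = 59.8914
deff = V_st / V_srs = 46.2465/59.8914 = 0.7722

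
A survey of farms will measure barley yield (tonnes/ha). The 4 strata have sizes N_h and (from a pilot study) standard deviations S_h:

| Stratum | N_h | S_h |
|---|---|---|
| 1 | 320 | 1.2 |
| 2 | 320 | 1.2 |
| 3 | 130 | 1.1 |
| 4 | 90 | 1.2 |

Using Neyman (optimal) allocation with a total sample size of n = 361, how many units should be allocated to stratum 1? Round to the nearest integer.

136

Neyman allocation: n_h = n · N_h S_h / Σ N_i S_i, with n = 361.
  stratum 1: N_h·S_h = 320·1.2 = 384.00
  stratum 2: N_h·S_h = 320·1.2 = 384.00
  stratum 3: N_h·S_h = 130·1.1 = 143.00
  stratum 4: N_h·S_h = 90·1.2 = 108.00
Σ N_h S_h = 1019.00
n for stratum 1 = 361·384.00/1019.00 = 136.039 → 136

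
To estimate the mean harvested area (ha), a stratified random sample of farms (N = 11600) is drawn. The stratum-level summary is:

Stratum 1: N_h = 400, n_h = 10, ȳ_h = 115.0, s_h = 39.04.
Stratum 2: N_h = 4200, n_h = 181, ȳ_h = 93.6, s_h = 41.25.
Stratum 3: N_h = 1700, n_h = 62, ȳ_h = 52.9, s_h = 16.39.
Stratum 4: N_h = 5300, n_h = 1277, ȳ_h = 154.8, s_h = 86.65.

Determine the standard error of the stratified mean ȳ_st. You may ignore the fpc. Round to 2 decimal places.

SE(ȳ_st) ≈ 1.65

V̂(ȳ_st) = Σ W_h² s_h²/n_h, with W_h = N_h/N and N = 11600:
  stratum 1: (400/11600)²·39.04²/10 = 0.181227
  stratum 2: (4200/11600)²·41.25²/181 = 1.2324
  stratum 3: (1700/11600)²·16.39²/62 = 0.0930568
  stratum 4: (5300/11600)²·86.65²/1277 = 1.22739
V̂(ȳ_st) = 2.73407
SE(ȳ_st) = √2.73407 = 1.6535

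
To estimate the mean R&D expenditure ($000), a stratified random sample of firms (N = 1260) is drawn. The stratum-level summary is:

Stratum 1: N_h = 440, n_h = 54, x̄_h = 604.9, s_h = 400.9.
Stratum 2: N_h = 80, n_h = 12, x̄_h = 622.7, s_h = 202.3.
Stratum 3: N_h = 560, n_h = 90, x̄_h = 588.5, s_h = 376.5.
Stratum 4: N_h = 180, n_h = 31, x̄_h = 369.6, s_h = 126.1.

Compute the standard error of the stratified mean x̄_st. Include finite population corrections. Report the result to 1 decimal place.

SE(x̄_st) ≈ 24.5

V̂(x̄_st) = Σ W_h² (1 − n_h/N_h) s_h²/n_h, with W_h = N_h/N and N = 1260:
  stratum 1: (440/1260)²·(1 − 54/440)·400.9²/54 = 318.403
  stratum 2: (80/1260)²·(1 − 12/80)·202.3²/12 = 11.6861
  stratum 3: (560/1260)²·(1 − 90/560)·376.5²/90 = 261.115
  stratum 4: (180/1260)²·(1 − 31/180)·126.1²/31 = 8.66535
V̂(x̄_st) = 599.87
SE(x̄_st) = √599.87 = 24.4922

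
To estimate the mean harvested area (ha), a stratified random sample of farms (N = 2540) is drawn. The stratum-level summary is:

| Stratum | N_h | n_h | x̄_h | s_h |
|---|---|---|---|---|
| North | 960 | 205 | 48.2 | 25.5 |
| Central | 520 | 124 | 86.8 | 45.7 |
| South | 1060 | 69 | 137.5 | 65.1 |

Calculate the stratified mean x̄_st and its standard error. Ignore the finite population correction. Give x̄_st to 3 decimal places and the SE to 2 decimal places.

x̄_st ≈ 93.369, SE ≈ 3.44

x̄_st = Σ W_h x̄_h = (960·48.2 + 520·86.8 + 1060·137.5)/2540 = 93.36929
V̂(x̄_st) = Σ W_h² s_h²/n_h, with W_h = N_h/N and N = 2540:
  stratum North: (960/2540)²·25.5²/205 = 0.453108
  stratum Central: (520/2540)²·45.7²/124 = 0.705911
  stratum South: (1060/2540)²·65.1²/69 = 10.6969
V̂(x̄_st) = 11.8559
SE(x̄_st) = √11.8559 = 3.44324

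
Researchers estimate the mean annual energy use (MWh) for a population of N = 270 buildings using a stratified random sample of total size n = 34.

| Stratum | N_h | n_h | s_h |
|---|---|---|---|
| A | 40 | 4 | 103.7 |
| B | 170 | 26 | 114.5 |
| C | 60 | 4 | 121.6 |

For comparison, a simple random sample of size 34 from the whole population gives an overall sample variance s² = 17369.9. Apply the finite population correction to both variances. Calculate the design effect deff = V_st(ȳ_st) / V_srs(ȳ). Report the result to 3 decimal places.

V̂(ȳ_st) = Σ W_h² (1 − n_h/N_h) s_h²/n_h, with W_h = N_h/N and N = 270:
  stratum A: (40/270)²·(1 − 4/40)·103.7²/4 = 53.1046
  stratum B: (170/270)²·(1 − 26/170)·114.5²/26 = 169.325
  stratum C: (60/270)²·(1 − 4/60)·121.6²/4 = 170.38
V_st = 392.81
V_srs = (1 − 34/270)·17369.9/34 = 446.546
deff = V_st / V_srs = 392.81/446.546 = 0.8797

deff ≈ 0.880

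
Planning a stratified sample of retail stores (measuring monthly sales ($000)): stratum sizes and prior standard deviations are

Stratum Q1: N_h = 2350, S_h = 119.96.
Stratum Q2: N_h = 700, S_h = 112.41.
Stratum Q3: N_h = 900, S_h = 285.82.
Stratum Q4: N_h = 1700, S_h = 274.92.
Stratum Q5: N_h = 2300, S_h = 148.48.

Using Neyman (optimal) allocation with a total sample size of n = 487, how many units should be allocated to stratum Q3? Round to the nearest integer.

88

Neyman allocation: n_h = n · N_h S_h / Σ N_i S_i, with n = 487.
  stratum Q1: N_h·S_h = 2350·119.96 = 281906.00
  stratum Q2: N_h·S_h = 700·112.41 = 78687.00
  stratum Q3: N_h·S_h = 900·285.82 = 257238.00
  stratum Q4: N_h·S_h = 1700·274.92 = 467364.00
  stratum Q5: N_h·S_h = 2300·148.48 = 341504.00
Σ N_h S_h = 1426699.00
n for stratum Q3 = 487·257238.00/1426699.00 = 87.808 → 88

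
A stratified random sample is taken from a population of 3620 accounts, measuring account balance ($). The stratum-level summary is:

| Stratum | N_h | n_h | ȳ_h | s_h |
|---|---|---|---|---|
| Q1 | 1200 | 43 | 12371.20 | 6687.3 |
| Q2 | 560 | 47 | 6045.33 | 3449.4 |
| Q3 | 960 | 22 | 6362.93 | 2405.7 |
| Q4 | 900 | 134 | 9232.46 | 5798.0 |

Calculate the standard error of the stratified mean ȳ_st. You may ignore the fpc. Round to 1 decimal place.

SE(ȳ_st) ≈ 392.9

V̂(ȳ_st) = Σ W_h² s_h²/n_h, with W_h = N_h/N and N = 3620:
  stratum Q1: (1200/3620)²·6687.3²/43 = 114282
  stratum Q2: (560/3620)²·3449.4²/47 = 6058.26
  stratum Q3: (960/3620)²·2405.7²/22 = 18500.6
  stratum Q4: (900/3620)²·5798.0²/134 = 15506.7
V̂(ȳ_st) = 154348
SE(ȳ_st) = √154348 = 392.871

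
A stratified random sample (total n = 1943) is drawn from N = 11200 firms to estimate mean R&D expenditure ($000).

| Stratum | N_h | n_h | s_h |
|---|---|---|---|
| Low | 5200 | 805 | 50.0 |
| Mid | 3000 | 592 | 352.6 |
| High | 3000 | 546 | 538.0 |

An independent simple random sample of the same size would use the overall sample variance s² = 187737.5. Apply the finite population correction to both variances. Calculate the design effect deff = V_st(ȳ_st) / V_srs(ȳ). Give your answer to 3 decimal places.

deff ≈ 0.548

V̂(ȳ_st) = Σ W_h² (1 − n_h/N_h) s_h²/n_h, with W_h = N_h/N and N = 11200:
  stratum Low: (5200/11200)²·(1 − 805/5200)·50.0²/805 = 0.56581
  stratum Mid: (3000/11200)²·(1 − 592/3000)·352.6²/592 = 12.0944
  stratum High: (3000/11200)²·(1 − 546/3000)·538.0²/546 = 31.1123
V_st = 43.7725
V_srs = (1 − 1943/11200)·187737.5/1943 = 79.8602
deff = V_st / V_srs = 43.7725/79.8602 = 0.5481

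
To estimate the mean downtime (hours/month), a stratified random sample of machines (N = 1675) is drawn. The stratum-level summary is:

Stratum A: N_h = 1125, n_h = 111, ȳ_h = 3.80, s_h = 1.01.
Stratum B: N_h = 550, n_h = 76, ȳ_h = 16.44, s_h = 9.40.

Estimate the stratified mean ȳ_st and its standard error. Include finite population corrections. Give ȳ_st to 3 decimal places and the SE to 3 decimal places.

ȳ_st ≈ 7.950, SE ≈ 0.334

ȳ_st = Σ W_h ȳ_h = (1125·3.80 + 550·16.44)/1675 = 7.95045
V̂(ȳ_st) = Σ W_h² (1 − n_h/N_h) s_h²/n_h, with W_h = N_h/N and N = 1675:
  stratum A: (1125/1675)²·(1 − 111/1125)·1.01²/111 = 0.00373663
  stratum B: (550/1675)²·(1 − 76/550)·9.40²/76 = 0.108032
V̂(ȳ_st) = 0.111769
SE(ȳ_st) = √0.111769 = 0.334319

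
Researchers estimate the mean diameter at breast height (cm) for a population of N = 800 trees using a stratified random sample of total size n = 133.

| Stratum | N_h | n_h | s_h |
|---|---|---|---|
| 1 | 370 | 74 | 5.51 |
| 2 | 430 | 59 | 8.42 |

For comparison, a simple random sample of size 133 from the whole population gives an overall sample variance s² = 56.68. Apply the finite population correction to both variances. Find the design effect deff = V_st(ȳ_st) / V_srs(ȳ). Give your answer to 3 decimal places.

V̂(ȳ_st) = Σ W_h² (1 − n_h/N_h) s_h²/n_h, with W_h = N_h/N and N = 800:
  stratum 1: (370/800)²·(1 − 74/370)·5.51²/74 = 0.0702077
  stratum 2: (430/800)²·(1 − 59/430)·8.42²/59 = 0.299526
V_st = 0.369734
V_srs = (1 − 133/800)·56.68/133 = 0.355315
deff = V_st / V_srs = 0.369734/0.355315 = 1.0406

deff ≈ 1.041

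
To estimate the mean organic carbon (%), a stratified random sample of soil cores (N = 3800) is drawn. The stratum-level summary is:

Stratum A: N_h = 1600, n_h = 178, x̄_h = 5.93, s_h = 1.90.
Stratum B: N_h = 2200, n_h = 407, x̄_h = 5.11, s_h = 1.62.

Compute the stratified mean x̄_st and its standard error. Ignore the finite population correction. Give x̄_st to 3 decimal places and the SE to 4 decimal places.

x̄_st = Σ W_h x̄_h = (1600·5.93 + 2200·5.11)/3800 = 5.45526
V̂(x̄_st) = Σ W_h² s_h²/n_h, with W_h = N_h/N and N = 3800:
  stratum A: (1600/3800)²·1.90²/178 = 0.00359551
  stratum B: (2200/3800)²·1.62²/407 = 0.00216129
V̂(x̄_st) = 0.0057568
SE(x̄_st) = √0.0057568 = 0.0758736

x̄_st ≈ 5.455, SE ≈ 0.0759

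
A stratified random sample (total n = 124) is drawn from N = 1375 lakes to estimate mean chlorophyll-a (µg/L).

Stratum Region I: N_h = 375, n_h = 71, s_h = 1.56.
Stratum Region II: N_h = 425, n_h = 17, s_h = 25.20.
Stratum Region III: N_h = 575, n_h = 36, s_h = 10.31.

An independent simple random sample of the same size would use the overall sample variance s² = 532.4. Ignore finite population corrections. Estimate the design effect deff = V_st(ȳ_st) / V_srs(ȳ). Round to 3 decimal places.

deff ≈ 0.952

V̂(ȳ_st) = Σ W_h² s_h²/n_h, with W_h = N_h/N and N = 1375:
  stratum Region I: (375/1375)²·1.56²/71 = 0.00254946
  stratum Region II: (425/1375)²·25.20²/17 = 3.56882
  stratum Region III: (575/1375)²·10.31²/36 = 0.516351
V_st = 4.08772
V_srs = s²/n = 532.4/124 = 4.29355
deff = V_st / V_srs = 4.08772/4.29355 = 0.9521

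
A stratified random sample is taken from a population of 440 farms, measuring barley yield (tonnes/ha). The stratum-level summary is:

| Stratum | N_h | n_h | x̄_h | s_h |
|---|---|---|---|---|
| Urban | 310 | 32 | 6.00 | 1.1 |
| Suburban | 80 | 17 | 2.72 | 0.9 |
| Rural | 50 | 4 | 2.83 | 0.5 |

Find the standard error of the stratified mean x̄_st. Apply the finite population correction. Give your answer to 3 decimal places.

SE(x̄_st) ≈ 0.137

V̂(x̄_st) = Σ W_h² (1 − n_h/N_h) s_h²/n_h, with W_h = N_h/N and N = 440:
  stratum Urban: (310/440)²·(1 − 32/310)·1.1²/32 = 0.016832
  stratum Suburban: (80/440)²·(1 − 17/80)·0.9²/17 = 0.0012404
  stratum Rural: (50/440)²·(1 − 4/50)·0.5²/4 = 0.00074251
V̂(x̄_st) = 0.0188149
SE(x̄_st) = √0.0188149 = 0.137168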